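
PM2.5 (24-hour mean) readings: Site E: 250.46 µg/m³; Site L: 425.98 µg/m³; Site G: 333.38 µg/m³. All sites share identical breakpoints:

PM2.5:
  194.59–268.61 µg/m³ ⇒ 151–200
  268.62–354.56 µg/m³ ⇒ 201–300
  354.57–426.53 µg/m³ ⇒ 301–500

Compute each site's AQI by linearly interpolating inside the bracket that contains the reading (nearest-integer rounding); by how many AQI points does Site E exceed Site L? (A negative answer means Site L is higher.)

Site E: row 194.59–268.61 (AQI 151–200). (200−151)·(250.46−194.59)/(268.61−194.59) + 151 = 49·55.87/74.02 + 151 ≈ 187.99 → 188.
Site L: 425.98 ∈ [354.57, 426.53] ↔ index [301, 500].
301 + (425.98−354.57)·(500−301)/(426.53−354.57) = 301 + 71.41·199/71.96 ≈ 498.48, so AQI = 498.
Site G: 333.38 lies in 268.62–354.56, so I_lo=201, I_hi=300, C_lo=268.62, C_hi=354.56.
(300−201)/(354.56−268.62) × (333.38−268.62) + 201 = 99/85.94 × 64.76 + 201 ≈ 275.60 → 276.
AQIs: Site E=188, Site L=498, Site G=276. Site E (188) − Site L (498) = -310.

-310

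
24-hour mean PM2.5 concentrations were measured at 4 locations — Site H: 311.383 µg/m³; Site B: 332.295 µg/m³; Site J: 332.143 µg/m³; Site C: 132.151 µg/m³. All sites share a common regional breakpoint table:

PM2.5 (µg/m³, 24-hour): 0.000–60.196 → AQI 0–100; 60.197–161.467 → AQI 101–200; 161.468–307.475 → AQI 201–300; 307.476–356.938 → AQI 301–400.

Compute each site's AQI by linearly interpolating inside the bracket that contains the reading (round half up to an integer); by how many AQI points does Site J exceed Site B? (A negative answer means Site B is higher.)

-1

Site H: 311.383 ∈ [307.476, 356.938] ↔ index [301, 400].
301 + (311.383−307.476)·(400−301)/(356.938−307.476) = 301 + 3.907·99/49.462 ≈ 308.82, so AQI = 309.
Site B: 332.295 lies in 307.476–356.938, so I_lo=301, I_hi=400, C_lo=307.476, C_hi=356.938.
(400−301)/(356.938−307.476) × (332.295−307.476) + 301 = 99/49.462 × 24.819 + 301 ≈ 350.68 → 351.
Site J: 332.143 ∈ [307.476, 356.938] ↔ index [301, 400].
301 + (332.143−307.476)·(400−301)/(356.938−307.476) = 301 + 24.667·99/49.462 ≈ 350.37, so AQI = 350.
Site C: 132.151 ∈ [60.197, 161.467] ↔ index [101, 200].
101 + (132.151−60.197)·(200−101)/(161.467−60.197) = 101 + 71.954·99/101.270 ≈ 171.34, so AQI = 171.
AQIs: Site H=309, Site B=351, Site J=350, Site C=171. Site J (350) − Site B (351) = -1.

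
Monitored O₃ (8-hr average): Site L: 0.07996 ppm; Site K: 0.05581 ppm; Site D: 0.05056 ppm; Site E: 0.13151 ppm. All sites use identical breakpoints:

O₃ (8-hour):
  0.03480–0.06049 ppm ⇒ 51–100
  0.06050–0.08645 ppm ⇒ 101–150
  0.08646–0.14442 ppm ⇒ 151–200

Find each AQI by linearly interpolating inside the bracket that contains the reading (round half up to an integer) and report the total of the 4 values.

499

Site L: row 0.06050–0.08645 (AQI 101–150). (150−101)·(0.07996−0.06050)/(0.08645−0.06050) + 101 = 49·0.01946/0.02595 + 101 ≈ 137.75 → 138.
Site K: 0.05581 lies in 0.03480–0.06049, so I_lo=51, I_hi=100, C_lo=0.03480, C_hi=0.06049.
(100−51)/(0.06049−0.03480) × (0.05581−0.03480) + 51 = 49/0.02569 × 0.02101 + 51 ≈ 91.07 → 91.
Site D: row 0.03480–0.06049 (AQI 51–100). (100−51)·(0.05056−0.03480)/(0.06049−0.03480) + 51 = 49·0.01576/0.02569 + 51 ≈ 81.06 → 81.
Site E: 0.13151 lies in 0.08646–0.14442, so I_lo=151, I_hi=200, C_lo=0.08646, C_hi=0.14442.
(200−151)/(0.14442−0.08646) × (0.13151−0.08646) + 151 = 49/0.05796 × 0.04505 + 151 ≈ 189.09 → 189.
AQIs: Site L=138, Site K=91, Site D=81, Site E=189. Sum = 138 + 91 + 81 + 189 = 499.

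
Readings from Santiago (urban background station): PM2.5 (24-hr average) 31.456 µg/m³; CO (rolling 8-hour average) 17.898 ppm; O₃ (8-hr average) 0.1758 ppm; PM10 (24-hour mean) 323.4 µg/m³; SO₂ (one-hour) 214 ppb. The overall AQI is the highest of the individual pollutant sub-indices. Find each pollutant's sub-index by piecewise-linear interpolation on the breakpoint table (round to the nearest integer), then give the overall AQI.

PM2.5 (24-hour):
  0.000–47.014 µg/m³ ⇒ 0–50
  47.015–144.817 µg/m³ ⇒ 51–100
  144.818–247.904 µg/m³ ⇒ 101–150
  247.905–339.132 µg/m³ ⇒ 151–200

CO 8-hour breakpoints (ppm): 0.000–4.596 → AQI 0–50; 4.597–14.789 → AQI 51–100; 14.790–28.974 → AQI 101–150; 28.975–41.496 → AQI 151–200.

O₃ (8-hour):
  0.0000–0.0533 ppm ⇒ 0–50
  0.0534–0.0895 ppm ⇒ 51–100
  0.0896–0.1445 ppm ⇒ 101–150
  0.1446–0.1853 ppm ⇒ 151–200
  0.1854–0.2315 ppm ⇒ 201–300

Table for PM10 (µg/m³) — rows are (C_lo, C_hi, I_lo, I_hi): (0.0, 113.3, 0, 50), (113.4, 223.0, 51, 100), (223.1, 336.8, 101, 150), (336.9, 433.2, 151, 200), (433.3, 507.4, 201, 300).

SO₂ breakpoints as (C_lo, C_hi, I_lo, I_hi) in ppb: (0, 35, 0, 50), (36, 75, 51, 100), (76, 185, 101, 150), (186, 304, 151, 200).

189

PM2.5: 31.456 lies in 0.000–47.014, so I_lo=0, I_hi=50, C_lo=0.000, C_hi=47.014.
(50−0)/(47.014−0.000) × (31.456−0.000) + 0 = 50/47.014 × 31.456 + 0 ≈ 33.45 → 33.
CO: 17.898 lies in 14.790–28.974, so I_lo=101, I_hi=150, C_lo=14.790, C_hi=28.974.
(150−101)/(28.974−14.790) × (17.898−14.790) + 101 = 49/14.184 × 3.108 + 101 ≈ 111.74 → 112.
O₃ 0.1758: bracket 0.1446–0.1853 → index 151–200; slope 49/0.0407, offset 0.0312.
AQI = 151 + 49/0.0407·0.0312 ≈ 188.56 ⇒ 189.
PM10: 323.4 ∈ [223.1, 336.8] ↔ index [101, 150].
101 + (323.4−223.1)·(150−101)/(336.8−223.1) = 101 + 100.3·49/113.7 ≈ 144.23, so AQI = 144.
SO₂: 214 lies in 186–304, so I_lo=151, I_hi=200, C_lo=186, C_hi=304.
(200−151)/(304−186) × (214−186) + 151 = 49/118 × 28 + 151 ≈ 162.63 → 163.
Sub-indices: PM2.5→33, CO→112, O₃→189, PM10→144, SO₂→163. Overall AQI = max = 189; dominant pollutant is O₃.
AQI 189: Unhealthy.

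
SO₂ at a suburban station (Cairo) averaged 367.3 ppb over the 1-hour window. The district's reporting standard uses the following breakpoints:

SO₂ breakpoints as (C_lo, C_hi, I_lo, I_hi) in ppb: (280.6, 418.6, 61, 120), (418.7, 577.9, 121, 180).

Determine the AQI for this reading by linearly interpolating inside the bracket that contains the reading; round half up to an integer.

SO₂: 367.3 ∈ [280.6, 418.6] ↔ index [61, 120].
61 + (367.3−280.6)·(120−61)/(418.6−280.6) = 61 + 86.7·59/138.0 ≈ 98.07, so AQI = 98.

98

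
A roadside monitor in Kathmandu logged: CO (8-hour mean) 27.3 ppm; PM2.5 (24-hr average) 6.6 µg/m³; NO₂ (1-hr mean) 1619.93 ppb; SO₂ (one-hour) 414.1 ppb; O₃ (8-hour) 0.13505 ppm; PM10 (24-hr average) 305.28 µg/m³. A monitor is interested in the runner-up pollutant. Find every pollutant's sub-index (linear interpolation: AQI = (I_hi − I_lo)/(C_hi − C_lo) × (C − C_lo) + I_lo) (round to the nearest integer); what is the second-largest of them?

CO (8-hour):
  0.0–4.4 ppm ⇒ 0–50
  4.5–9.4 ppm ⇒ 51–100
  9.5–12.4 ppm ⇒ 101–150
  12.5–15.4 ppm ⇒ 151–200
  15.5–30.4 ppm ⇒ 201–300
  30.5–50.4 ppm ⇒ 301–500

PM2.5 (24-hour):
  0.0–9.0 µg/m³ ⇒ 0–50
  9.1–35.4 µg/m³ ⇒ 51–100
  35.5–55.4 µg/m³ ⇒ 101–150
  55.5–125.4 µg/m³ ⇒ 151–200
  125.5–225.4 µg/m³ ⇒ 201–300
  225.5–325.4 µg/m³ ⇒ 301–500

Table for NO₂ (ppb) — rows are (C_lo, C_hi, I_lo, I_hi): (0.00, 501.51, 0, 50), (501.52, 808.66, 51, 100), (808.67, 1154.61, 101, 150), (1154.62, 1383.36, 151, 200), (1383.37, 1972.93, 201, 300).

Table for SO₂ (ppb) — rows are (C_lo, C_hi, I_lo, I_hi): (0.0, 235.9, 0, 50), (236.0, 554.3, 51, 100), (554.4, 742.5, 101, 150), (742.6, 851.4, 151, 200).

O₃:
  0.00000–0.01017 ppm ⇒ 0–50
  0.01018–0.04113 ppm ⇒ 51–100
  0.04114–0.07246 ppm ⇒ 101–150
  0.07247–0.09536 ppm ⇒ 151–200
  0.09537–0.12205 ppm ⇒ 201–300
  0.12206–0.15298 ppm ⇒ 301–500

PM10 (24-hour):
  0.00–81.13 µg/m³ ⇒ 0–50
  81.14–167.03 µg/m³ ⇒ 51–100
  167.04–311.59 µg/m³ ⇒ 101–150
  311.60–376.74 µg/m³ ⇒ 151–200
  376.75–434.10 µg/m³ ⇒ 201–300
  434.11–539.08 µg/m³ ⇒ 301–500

279

CO: 27.3 ∈ [15.5, 30.4] ↔ index [201, 300].
201 + (27.3−15.5)·(300−201)/(30.4−15.5) = 201 + 11.8·99/14.9 ≈ 279.40, so AQI = 279.
PM2.5: 6.6 ∈ [0.0, 9.0] ↔ index [0, 50].
0 + (6.6−0.0)·(50−0)/(9.0−0.0) = 0 + 6.6·50/9.0 ≈ 36.67, so AQI = 37.
NO₂: 1619.93 lies in 1383.37–1972.93, so I_lo=201, I_hi=300, C_lo=1383.37, C_hi=1972.93.
(300−201)/(1972.93−1383.37) × (1619.93−1383.37) + 201 = 99/589.56 × 236.56 + 201 ≈ 240.72 → 241.
SO₂: 414.1 lies in 236.0–554.3, so I_lo=51, I_hi=100, C_lo=236.0, C_hi=554.3.
(100−51)/(554.3−236.0) × (414.1−236.0) + 51 = 49/318.3 × 178.1 + 51 ≈ 78.42 → 78.
O₃: 0.13505 lies in 0.12206–0.15298, so I_lo=301, I_hi=500, C_lo=0.12206, C_hi=0.15298.
(500−301)/(0.15298−0.12206) × (0.13505−0.12206) + 301 = 199/0.03092 × 0.01299 + 301 ≈ 384.60 → 385.
PM10: row 167.04–311.59 (AQI 101–150). (150−101)·(305.28−167.04)/(311.59−167.04) + 101 = 49·138.24/144.55 + 101 ≈ 147.86 → 148.
Sub-indices: CO→279, PM2.5→37, NO₂→241, SO₂→78, O₃→385, PM10→148. Ranked high→low: 385, 279, 241, 148, 78, 37. Second-highest sub-index = 279.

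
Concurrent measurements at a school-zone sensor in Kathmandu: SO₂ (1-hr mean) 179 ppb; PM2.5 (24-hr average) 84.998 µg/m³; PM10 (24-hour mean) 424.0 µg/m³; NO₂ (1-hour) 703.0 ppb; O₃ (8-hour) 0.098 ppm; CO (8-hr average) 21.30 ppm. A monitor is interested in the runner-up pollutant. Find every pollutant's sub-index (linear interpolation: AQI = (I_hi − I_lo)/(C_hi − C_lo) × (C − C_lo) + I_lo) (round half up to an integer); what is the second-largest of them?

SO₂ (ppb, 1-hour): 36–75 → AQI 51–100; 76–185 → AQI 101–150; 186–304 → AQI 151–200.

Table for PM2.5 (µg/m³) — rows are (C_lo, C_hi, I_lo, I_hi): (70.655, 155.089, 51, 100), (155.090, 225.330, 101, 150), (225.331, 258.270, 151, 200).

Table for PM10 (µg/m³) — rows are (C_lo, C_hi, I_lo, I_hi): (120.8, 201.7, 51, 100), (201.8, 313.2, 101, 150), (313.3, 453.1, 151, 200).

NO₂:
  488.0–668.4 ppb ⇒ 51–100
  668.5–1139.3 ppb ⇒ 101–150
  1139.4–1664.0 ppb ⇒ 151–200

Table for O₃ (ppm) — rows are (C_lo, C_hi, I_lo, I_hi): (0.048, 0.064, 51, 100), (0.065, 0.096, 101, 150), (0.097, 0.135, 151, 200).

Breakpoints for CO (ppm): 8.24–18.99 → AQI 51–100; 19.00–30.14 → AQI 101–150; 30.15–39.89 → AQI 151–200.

152

SO₂: 179 lies in 76–185, so I_lo=101, I_hi=150, C_lo=76, C_hi=185.
(150−101)/(185−76) × (179−76) + 101 = 49/109 × 103 + 101 ≈ 147.30 → 147.
PM2.5: 84.998 ∈ [70.655, 155.089] ↔ index [51, 100].
51 + (84.998−70.655)·(100−51)/(155.089−70.655) = 51 + 14.343·49/84.434 ≈ 59.32, so AQI = 59.
PM10: row 313.3–453.1 (AQI 151–200). (200−151)·(424.0−313.3)/(453.1−313.3) + 151 = 49·110.7/139.8 + 151 ≈ 189.80 → 190.
NO₂: 703.0 lies in 668.5–1139.3, so I_lo=101, I_hi=150, C_lo=668.5, C_hi=1139.3.
(150−101)/(1139.3−668.5) × (703.0−668.5) + 101 = 49/470.8 × 34.5 + 101 ≈ 104.59 → 105.
O₃: 0.098 lies in 0.097–0.135, so I_lo=151, I_hi=200, C_lo=0.097, C_hi=0.135.
(200−151)/(0.135−0.097) × (0.098−0.097) + 151 = 49/0.038 × 0.001 + 151 ≈ 152.29 → 152.
CO 21.30: bracket 19.00–30.14 → index 101–150; slope 49/11.14, offset 2.30.
AQI = 101 + 49/11.14·2.30 ≈ 111.12 ⇒ 111.
Sub-indices: SO₂→147, PM2.5→59, PM10→190, NO₂→105, O₃→152, CO→111. Ranked high→low: 190, 152, 147, 111, 105, 59. Second-highest sub-index = 152.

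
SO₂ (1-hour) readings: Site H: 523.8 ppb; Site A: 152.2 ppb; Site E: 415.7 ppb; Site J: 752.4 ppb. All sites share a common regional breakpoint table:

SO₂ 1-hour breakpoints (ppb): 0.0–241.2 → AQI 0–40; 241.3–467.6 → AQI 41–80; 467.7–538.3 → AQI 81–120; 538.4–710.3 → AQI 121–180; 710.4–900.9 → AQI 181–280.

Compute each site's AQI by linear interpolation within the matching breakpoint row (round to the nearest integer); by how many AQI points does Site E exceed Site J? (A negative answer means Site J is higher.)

-132

Site H: 523.8 lies in 467.7–538.3, so I_lo=81, I_hi=120, C_lo=467.7, C_hi=538.3.
(120−81)/(538.3−467.7) × (523.8−467.7) + 81 = 39/70.6 × 56.1 + 81 ≈ 111.99 → 112.
Site A: 152.2 lies in 0.0–241.2, so I_lo=0, I_hi=40, C_lo=0.0, C_hi=241.2.
(40−0)/(241.2−0.0) × (152.2−0.0) + 0 = 40/241.2 × 152.2 + 0 ≈ 25.24 → 25.
Site E: row 241.3–467.6 (AQI 41–80). (80−41)·(415.7−241.3)/(467.6−241.3) + 41 = 39·174.4/226.3 + 41 ≈ 71.06 → 71.
Site J: 752.4 lies in 710.4–900.9, so I_lo=181, I_hi=280, C_lo=710.4, C_hi=900.9.
(280−181)/(900.9−710.4) × (752.4−710.4) + 181 = 99/190.5 × 42.0 + 181 ≈ 202.83 → 203.
AQIs: Site H=112, Site A=25, Site E=71, Site J=203. Site E (71) − Site J (203) = -132.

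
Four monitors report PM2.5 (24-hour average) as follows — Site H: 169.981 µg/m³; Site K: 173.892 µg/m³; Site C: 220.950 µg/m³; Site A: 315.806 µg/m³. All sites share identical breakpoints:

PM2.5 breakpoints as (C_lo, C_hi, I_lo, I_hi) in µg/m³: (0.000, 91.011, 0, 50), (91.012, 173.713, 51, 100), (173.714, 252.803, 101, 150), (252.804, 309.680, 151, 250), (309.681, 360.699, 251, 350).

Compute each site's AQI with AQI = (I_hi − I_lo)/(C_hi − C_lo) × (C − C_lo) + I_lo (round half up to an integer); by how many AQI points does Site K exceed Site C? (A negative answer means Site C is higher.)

Site H: 169.981 ∈ [91.012, 173.713] ↔ index [51, 100].
51 + (169.981−91.012)·(100−51)/(173.713−91.012) = 51 + 78.969·49/82.701 ≈ 97.79, so AQI = 98.
Site K: row 173.714–252.803 (AQI 101–150). (150−101)·(173.892−173.714)/(252.803−173.714) + 101 = 49·0.178/79.089 + 101 ≈ 101.11 → 101.
Site C: row 173.714–252.803 (AQI 101–150). (150−101)·(220.950−173.714)/(252.803−173.714) + 101 = 49·47.236/79.089 + 101 ≈ 130.27 → 130.
Site A 315.806: bracket 309.681–360.699 → index 251–350; slope 99/51.018, offset 6.125.
AQI = 251 + 99/51.018·6.125 ≈ 262.89 ⇒ 263.
AQIs: Site H=98, Site K=101, Site C=130, Site A=263. Site K (101) − Site C (130) = -29.

-29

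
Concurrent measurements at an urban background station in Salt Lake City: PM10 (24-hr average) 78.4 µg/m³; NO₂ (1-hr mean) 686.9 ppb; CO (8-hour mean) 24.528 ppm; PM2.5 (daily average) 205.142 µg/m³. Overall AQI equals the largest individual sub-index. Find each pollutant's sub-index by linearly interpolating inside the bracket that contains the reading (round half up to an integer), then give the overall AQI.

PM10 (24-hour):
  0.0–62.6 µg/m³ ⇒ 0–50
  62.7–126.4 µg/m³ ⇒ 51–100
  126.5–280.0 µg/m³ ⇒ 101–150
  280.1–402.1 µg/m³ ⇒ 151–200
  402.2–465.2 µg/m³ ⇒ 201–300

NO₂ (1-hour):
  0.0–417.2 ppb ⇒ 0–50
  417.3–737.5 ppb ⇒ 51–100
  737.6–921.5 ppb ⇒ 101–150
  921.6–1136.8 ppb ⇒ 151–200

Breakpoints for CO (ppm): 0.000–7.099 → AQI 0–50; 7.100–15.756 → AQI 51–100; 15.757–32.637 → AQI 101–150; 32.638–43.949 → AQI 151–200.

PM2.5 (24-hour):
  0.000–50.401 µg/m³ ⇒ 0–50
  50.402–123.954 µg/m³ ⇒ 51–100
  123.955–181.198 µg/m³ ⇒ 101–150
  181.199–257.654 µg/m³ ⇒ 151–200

PM10 78.4: bracket 62.7–126.4 → index 51–100; slope 49/63.7, offset 15.7.
AQI = 51 + 49/63.7·15.7 ≈ 63.08 ⇒ 63.
NO₂ 686.9: bracket 417.3–737.5 → index 51–100; slope 49/320.2, offset 269.6.
AQI = 51 + 49/320.2·269.6 ≈ 92.26 ⇒ 92.
CO: 24.528 lies in 15.757–32.637, so I_lo=101, I_hi=150, C_lo=15.757, C_hi=32.637.
(150−101)/(32.637−15.757) × (24.528−15.757) + 101 = 49/16.880 × 8.771 + 101 ≈ 126.46 → 126.
PM2.5: 205.142 ∈ [181.199, 257.654] ↔ index [151, 200].
151 + (205.142−181.199)·(200−151)/(257.654−181.199) = 151 + 23.943·49/76.455 ≈ 166.35, so AQI = 166.
Sub-indices: PM10→63, NO₂→92, CO→126, PM2.5→166. Overall AQI = max = 166; dominant pollutant is PM2.5.

166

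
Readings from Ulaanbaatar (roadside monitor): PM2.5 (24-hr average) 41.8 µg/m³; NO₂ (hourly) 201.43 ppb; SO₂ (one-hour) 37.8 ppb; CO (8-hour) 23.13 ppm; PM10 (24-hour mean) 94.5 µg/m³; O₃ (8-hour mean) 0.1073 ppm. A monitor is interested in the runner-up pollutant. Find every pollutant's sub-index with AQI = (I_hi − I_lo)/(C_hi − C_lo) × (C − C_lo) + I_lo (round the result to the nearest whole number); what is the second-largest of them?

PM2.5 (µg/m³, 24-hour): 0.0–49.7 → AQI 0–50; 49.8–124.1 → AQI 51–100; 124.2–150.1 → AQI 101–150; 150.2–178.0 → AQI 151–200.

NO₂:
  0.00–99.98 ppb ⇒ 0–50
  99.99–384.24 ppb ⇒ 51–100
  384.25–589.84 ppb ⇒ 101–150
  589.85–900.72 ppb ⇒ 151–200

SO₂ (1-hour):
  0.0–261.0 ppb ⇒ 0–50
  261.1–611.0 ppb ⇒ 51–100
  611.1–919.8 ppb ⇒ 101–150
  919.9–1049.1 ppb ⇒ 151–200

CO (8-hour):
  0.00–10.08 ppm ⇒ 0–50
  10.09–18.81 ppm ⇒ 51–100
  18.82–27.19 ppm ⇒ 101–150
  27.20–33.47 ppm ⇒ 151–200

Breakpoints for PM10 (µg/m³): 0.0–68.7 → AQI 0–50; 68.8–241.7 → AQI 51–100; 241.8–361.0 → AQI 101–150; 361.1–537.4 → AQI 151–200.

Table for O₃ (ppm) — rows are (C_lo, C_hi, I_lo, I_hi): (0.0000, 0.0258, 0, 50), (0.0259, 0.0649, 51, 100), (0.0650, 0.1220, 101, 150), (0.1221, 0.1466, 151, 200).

PM2.5: 41.8 lies in 0.0–49.7, so I_lo=0, I_hi=50, C_lo=0.0, C_hi=49.7.
(50−0)/(49.7−0.0) × (41.8−0.0) + 0 = 50/49.7 × 41.8 + 0 ≈ 42.05 → 42.
NO₂: 201.43 ∈ [99.99, 384.24] ↔ index [51, 100].
51 + (201.43−99.99)·(100−51)/(384.24−99.99) = 51 + 101.44·49/284.25 ≈ 68.49, so AQI = 68.
SO₂: row 0.0–261.0 (AQI 0–50). (50−0)·(37.8−0.0)/(261.0−0.0) + 0 = 50·37.8/261.0 + 0 ≈ 7.24 → 7.
CO: 23.13 ∈ [18.82, 27.19] ↔ index [101, 150].
101 + (23.13−18.82)·(150−101)/(27.19−18.82) = 101 + 4.31·49/8.37 ≈ 126.23, so AQI = 126.
PM10: 94.5 ∈ [68.8, 241.7] ↔ index [51, 100].
51 + (94.5−68.8)·(100−51)/(241.7−68.8) = 51 + 25.7·49/172.9 ≈ 58.28, so AQI = 58.
O₃ 0.1073: bracket 0.0650–0.1220 → index 101–150; slope 49/0.0570, offset 0.0423.
AQI = 101 + 49/0.0570·0.0423 ≈ 137.36 ⇒ 137.
Sub-indices: PM2.5→42, NO₂→68, SO₂→7, CO→126, PM10→58, O₃→137. Ranked high→low: 137, 126, 68, 58, 42, 7. Second-highest sub-index = 126.

126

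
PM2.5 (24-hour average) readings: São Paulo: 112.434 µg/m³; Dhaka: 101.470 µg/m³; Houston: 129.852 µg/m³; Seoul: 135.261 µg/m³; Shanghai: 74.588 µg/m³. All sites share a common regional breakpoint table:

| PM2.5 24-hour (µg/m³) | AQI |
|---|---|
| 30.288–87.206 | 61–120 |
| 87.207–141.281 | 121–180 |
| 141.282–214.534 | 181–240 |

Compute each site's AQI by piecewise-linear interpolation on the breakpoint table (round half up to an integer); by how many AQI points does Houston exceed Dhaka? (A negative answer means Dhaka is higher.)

31

São Paulo: 112.434 ∈ [87.207, 141.281] ↔ index [121, 180].
121 + (112.434−87.207)·(180−121)/(141.281−87.207) = 121 + 25.227·59/54.074 ≈ 148.53, so AQI = 149.
Dhaka: 101.470 ∈ [87.207, 141.281] ↔ index [121, 180].
121 + (101.470−87.207)·(180−121)/(141.281−87.207) = 121 + 14.263·59/54.074 ≈ 136.56, so AQI = 137.
Houston: 129.852 ∈ [87.207, 141.281] ↔ index [121, 180].
121 + (129.852−87.207)·(180−121)/(141.281−87.207) = 121 + 42.645·59/54.074 ≈ 167.53, so AQI = 168.
Seoul: 135.261 lies in 87.207–141.281, so I_lo=121, I_hi=180, C_lo=87.207, C_hi=141.281.
(180−121)/(141.281−87.207) × (135.261−87.207) + 121 = 59/54.074 × 48.054 + 121 ≈ 173.43 → 173.
Shanghai 74.588: bracket 30.288–87.206 → index 61–120; slope 59/56.918, offset 44.300.
AQI = 61 + 59/56.918·44.300 ≈ 106.92 ⇒ 107.
AQIs: São Paulo=149, Dhaka=137, Houston=168, Seoul=173, Shanghai=107. Houston (168) − Dhaka (137) = 31.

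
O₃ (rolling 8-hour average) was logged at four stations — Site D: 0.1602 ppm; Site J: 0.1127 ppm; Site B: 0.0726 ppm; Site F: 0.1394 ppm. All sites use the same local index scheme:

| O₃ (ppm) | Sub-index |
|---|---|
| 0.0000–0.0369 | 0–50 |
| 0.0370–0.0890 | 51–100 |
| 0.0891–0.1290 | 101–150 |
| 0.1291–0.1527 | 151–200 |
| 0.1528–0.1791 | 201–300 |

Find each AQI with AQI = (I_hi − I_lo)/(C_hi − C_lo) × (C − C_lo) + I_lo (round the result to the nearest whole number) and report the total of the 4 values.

Site D: 0.1602 ∈ [0.1528, 0.1791] ↔ index [201, 300].
201 + (0.1602−0.1528)·(300−201)/(0.1791−0.1528) = 201 + 0.0074·99/0.0263 ≈ 228.86, so AQI = 229.
Site J 0.1127: bracket 0.0891–0.1290 → index 101–150; slope 49/0.0399, offset 0.0236.
AQI = 101 + 49/0.0399·0.0236 ≈ 129.98 ⇒ 130.
Site B 0.0726: bracket 0.0370–0.0890 → index 51–100; slope 49/0.0520, offset 0.0356.
AQI = 51 + 49/0.0520·0.0356 ≈ 84.55 ⇒ 85.
Site F 0.1394: bracket 0.1291–0.1527 → index 151–200; slope 49/0.0236, offset 0.0103.
AQI = 151 + 49/0.0236·0.0103 ≈ 172.39 ⇒ 172.
AQIs: Site D=229, Site J=130, Site B=85, Site F=172. Sum = 229 + 130 + 85 + 172 = 616.

616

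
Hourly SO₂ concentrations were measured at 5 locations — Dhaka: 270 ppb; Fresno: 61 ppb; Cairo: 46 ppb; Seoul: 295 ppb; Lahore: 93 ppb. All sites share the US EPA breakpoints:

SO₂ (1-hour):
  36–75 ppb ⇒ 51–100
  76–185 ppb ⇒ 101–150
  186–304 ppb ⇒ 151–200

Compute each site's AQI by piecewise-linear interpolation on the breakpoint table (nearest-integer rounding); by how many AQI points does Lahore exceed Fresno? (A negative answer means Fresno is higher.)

27

Dhaka 270: bracket 186–304 → index 151–200; slope 49/118, offset 84.
AQI = 151 + 49/118·84 ≈ 185.88 ⇒ 186.
Fresno: row 36–75 (AQI 51–100). (100−51)·(61−36)/(75−36) + 51 = 49·25/39 + 51 ≈ 82.41 → 82.
Cairo 46: bracket 36–75 → index 51–100; slope 49/39, offset 10.
AQI = 51 + 49/39·10 ≈ 63.56 ⇒ 64.
Seoul: row 186–304 (AQI 151–200). (200−151)·(295−186)/(304−186) + 151 = 49·109/118 + 151 ≈ 196.26 → 196.
Lahore: 93 lies in 76–185, so I_lo=101, I_hi=150, C_lo=76, C_hi=185.
(150−101)/(185−76) × (93−76) + 101 = 49/109 × 17 + 101 ≈ 108.64 → 109.
AQIs: Dhaka=186, Fresno=82, Cairo=64, Seoul=196, Lahore=109. Lahore (109) − Fresno (82) = 27.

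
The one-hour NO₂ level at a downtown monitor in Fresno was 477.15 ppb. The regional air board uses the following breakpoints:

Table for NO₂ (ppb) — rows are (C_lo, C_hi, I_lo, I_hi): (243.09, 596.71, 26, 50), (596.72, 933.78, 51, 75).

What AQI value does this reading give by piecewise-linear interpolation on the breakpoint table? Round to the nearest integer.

42

NO₂: 477.15 lies in 243.09–596.71, so I_lo=26, I_hi=50, C_lo=243.09, C_hi=596.71.
(50−26)/(596.71−243.09) × (477.15−243.09) + 26 = 24/353.62 × 234.06 + 26 ≈ 41.89 → 42.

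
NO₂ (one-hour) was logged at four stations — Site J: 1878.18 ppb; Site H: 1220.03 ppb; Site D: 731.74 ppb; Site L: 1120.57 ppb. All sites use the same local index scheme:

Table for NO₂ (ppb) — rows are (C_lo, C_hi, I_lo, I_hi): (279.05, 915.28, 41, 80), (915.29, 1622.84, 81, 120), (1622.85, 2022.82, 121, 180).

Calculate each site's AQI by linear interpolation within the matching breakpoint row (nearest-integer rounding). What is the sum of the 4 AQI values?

418

Site J: 1878.18 lies in 1622.85–2022.82, so I_lo=121, I_hi=180, C_lo=1622.85, C_hi=2022.82.
(180−121)/(2022.82−1622.85) × (1878.18−1622.85) + 121 = 59/399.97 × 255.33 + 121 ≈ 158.66 → 159.
Site H: 1220.03 lies in 915.29–1622.84, so I_lo=81, I_hi=120, C_lo=915.29, C_hi=1622.84.
(120−81)/(1622.84−915.29) × (1220.03−915.29) + 81 = 39/707.55 × 304.74 + 81 ≈ 97.80 → 98.
Site D: 731.74 ∈ [279.05, 915.28] ↔ index [41, 80].
41 + (731.74−279.05)·(80−41)/(915.28−279.05) = 41 + 452.69·39/636.23 ≈ 68.75, so AQI = 69.
Site L: row 915.29–1622.84 (AQI 81–120). (120−81)·(1120.57−915.29)/(1622.84−915.29) + 81 = 39·205.28/707.55 + 81 ≈ 92.31 → 92.
AQIs: Site J=159, Site H=98, Site D=69, Site L=92. Sum = 159 + 98 + 69 + 92 = 418.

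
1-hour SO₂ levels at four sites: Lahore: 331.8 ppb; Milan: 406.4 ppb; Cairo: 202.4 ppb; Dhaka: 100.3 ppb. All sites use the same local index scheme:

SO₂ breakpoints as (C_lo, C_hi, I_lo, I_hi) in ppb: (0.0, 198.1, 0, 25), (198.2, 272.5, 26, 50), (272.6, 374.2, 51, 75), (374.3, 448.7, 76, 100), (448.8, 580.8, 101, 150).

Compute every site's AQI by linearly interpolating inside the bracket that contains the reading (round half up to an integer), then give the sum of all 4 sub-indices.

191

Lahore: row 272.6–374.2 (AQI 51–75). (75−51)·(331.8−272.6)/(374.2−272.6) + 51 = 24·59.2/101.6 + 51 ≈ 64.98 → 65.
Milan: 406.4 ∈ [374.3, 448.7] ↔ index [76, 100].
76 + (406.4−374.3)·(100−76)/(448.7−374.3) = 76 + 32.1·24/74.4 ≈ 86.35, so AQI = 86.
Cairo: row 198.2–272.5 (AQI 26–50). (50−26)·(202.4−198.2)/(272.5−198.2) + 26 = 24·4.2/74.3 + 26 ≈ 27.36 → 27.
Dhaka: 100.3 lies in 0.0–198.1, so I_lo=0, I_hi=25, C_lo=0.0, C_hi=198.1.
(25−0)/(198.1−0.0) × (100.3−0.0) + 0 = 25/198.1 × 100.3 + 0 ≈ 12.66 → 13.
AQIs: Lahore=65, Milan=86, Cairo=27, Dhaka=13. Sum = 65 + 86 + 27 + 13 = 191.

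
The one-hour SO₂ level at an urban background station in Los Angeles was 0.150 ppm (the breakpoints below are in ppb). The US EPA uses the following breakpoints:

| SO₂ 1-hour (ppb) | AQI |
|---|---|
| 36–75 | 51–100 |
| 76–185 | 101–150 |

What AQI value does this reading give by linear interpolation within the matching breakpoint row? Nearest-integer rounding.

Convert: 0.150 ppm = 150 ppb.
SO₂: row 76–185 (AQI 101–150). (150−101)·(150−76)/(185−76) + 101 = 49·74/109 + 101 ≈ 134.27 → 134.
AQI 134 falls in the Unhealthy for Sensitive Groups category.

134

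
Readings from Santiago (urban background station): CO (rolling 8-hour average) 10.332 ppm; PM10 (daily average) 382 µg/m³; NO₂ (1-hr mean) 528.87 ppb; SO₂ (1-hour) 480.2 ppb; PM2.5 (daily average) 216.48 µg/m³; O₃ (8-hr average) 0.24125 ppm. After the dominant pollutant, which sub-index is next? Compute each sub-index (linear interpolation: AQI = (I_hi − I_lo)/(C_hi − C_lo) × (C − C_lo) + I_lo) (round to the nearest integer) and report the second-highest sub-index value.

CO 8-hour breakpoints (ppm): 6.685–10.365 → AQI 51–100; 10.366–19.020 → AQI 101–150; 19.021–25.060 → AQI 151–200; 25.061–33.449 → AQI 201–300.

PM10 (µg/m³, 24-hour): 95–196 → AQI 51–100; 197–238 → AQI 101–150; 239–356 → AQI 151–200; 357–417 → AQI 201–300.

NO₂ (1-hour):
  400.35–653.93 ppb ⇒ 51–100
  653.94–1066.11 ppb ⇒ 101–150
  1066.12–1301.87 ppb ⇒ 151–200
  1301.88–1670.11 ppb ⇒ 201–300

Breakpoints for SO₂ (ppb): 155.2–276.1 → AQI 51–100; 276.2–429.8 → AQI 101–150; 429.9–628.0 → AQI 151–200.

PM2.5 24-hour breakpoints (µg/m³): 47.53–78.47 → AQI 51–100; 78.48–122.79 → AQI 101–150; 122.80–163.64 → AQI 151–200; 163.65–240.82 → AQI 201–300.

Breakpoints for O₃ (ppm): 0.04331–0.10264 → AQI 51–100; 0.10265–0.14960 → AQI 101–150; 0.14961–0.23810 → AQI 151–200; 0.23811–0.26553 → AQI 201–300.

CO: row 6.685–10.365 (AQI 51–100). (100−51)·(10.332−6.685)/(10.365−6.685) + 51 = 49·3.647/3.680 + 51 ≈ 99.56 → 100.
PM10: row 357–417 (AQI 201–300). (300−201)·(382−357)/(417−357) + 201 = 99·25/60 + 201 ≈ 242.25 → 242.
NO₂: row 400.35–653.93 (AQI 51–100). (100−51)·(528.87−400.35)/(653.93−400.35) + 51 = 49·128.52/253.58 + 51 ≈ 75.83 → 76.
SO₂: row 429.9–628.0 (AQI 151–200). (200−151)·(480.2−429.9)/(628.0−429.9) + 151 = 49·50.3/198.1 + 151 ≈ 163.44 → 163.
PM2.5 216.48: bracket 163.65–240.82 → index 201–300; slope 99/77.17, offset 52.83.
AQI = 201 + 99/77.17·52.83 ≈ 268.77 ⇒ 269.
O₃: 0.24125 lies in 0.23811–0.26553, so I_lo=201, I_hi=300, C_lo=0.23811, C_hi=0.26553.
(300−201)/(0.26553−0.23811) × (0.24125−0.23811) + 201 = 99/0.02742 × 0.00314 + 201 ≈ 212.34 → 212.
Sub-indices: CO→100, PM10→242, NO₂→76, SO₂→163, PM2.5→269, O₃→212. Ranked high→low: 269, 242, 212, 163, 100, 76. Second-highest sub-index = 242.

242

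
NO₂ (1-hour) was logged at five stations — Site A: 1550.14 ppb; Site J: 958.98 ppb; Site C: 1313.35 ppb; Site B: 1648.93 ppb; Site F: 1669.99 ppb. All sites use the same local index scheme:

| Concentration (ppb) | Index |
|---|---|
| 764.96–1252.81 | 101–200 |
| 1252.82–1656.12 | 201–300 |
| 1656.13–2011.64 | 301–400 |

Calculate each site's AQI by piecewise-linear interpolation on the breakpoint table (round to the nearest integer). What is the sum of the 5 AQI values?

Site A: row 1252.82–1656.12 (AQI 201–300). (300−201)·(1550.14−1252.82)/(1656.12−1252.82) + 201 = 99·297.32/403.30 + 201 ≈ 273.98 → 274.
Site J 958.98: bracket 764.96–1252.81 → index 101–200; slope 99/487.85, offset 194.02.
AQI = 101 + 99/487.85·194.02 ≈ 140.37 ⇒ 140.
Site C: 1313.35 lies in 1252.82–1656.12, so I_lo=201, I_hi=300, C_lo=1252.82, C_hi=1656.12.
(300−201)/(1656.12−1252.82) × (1313.35−1252.82) + 201 = 99/403.30 × 60.53 + 201 ≈ 215.86 → 216.
Site B: row 1252.82–1656.12 (AQI 201–300). (300−201)·(1648.93−1252.82)/(1656.12−1252.82) + 201 = 99·396.11/403.30 + 201 ≈ 298.24 → 298.
Site F: row 1656.13–2011.64 (AQI 301–400). (400−301)·(1669.99−1656.13)/(2011.64−1656.13) + 301 = 99·13.86/355.51 + 301 ≈ 304.86 → 305.
AQIs: Site A=274, Site J=140, Site C=216, Site B=298, Site F=305. Sum = 274 + 140 + 216 + 298 + 305 = 1233.

1233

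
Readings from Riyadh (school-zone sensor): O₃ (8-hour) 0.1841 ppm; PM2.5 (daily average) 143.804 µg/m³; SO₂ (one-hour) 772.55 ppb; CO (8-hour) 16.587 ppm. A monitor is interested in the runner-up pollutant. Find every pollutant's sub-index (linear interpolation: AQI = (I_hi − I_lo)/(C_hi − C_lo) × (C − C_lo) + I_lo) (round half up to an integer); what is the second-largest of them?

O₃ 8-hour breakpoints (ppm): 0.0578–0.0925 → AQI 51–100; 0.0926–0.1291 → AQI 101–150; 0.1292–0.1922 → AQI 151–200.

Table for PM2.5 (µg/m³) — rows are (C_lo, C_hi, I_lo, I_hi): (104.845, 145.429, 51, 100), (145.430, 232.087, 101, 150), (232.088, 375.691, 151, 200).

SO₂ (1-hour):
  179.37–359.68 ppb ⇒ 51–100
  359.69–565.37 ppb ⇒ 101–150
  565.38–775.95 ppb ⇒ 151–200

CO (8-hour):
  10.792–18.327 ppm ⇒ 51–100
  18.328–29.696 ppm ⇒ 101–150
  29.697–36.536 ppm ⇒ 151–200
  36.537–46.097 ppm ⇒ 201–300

194

O₃ 0.1841: bracket 0.1292–0.1922 → index 151–200; slope 49/0.0630, offset 0.0549.
AQI = 151 + 49/0.0630·0.0549 ≈ 193.70 ⇒ 194.
PM2.5: row 104.845–145.429 (AQI 51–100). (100−51)·(143.804−104.845)/(145.429−104.845) + 51 = 49·38.959/40.584 + 51 ≈ 98.04 → 98.
SO₂: 772.55 ∈ [565.38, 775.95] ↔ index [151, 200].
151 + (772.55−565.38)·(200−151)/(775.95−565.38) = 151 + 207.17·49/210.57 ≈ 199.21, so AQI = 199.
CO: 16.587 lies in 10.792–18.327, so I_lo=51, I_hi=100, C_lo=10.792, C_hi=18.327.
(100−51)/(18.327−10.792) × (16.587−10.792) + 51 = 49/7.535 × 5.795 + 51 ≈ 88.68 → 89.
Sub-indices: O₃→194, PM2.5→98, SO₂→199, CO→89. Ranked high→low: 199, 194, 98, 89. Second-highest sub-index = 194.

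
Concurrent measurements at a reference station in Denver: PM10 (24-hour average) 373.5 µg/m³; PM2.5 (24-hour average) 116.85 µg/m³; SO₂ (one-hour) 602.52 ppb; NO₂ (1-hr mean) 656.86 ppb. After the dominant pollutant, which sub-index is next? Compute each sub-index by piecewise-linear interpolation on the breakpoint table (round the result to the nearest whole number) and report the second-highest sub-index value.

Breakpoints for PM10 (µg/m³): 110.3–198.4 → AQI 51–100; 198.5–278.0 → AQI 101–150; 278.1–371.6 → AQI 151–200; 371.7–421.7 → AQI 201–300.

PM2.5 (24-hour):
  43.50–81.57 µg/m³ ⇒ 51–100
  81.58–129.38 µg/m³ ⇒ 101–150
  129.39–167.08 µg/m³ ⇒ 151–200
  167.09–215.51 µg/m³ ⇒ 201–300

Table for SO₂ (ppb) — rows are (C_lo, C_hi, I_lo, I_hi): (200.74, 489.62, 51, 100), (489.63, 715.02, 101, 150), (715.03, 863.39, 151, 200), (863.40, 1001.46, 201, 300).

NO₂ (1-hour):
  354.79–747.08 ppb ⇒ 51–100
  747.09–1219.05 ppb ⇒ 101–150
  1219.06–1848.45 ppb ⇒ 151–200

PM10: 373.5 lies in 371.7–421.7, so I_lo=201, I_hi=300, C_lo=371.7, C_hi=421.7.
(300−201)/(421.7−371.7) × (373.5−371.7) + 201 = 99/50.0 × 1.8 + 201 ≈ 204.56 → 205.
PM2.5 116.85: bracket 81.58–129.38 → index 101–150; slope 49/47.80, offset 35.27.
AQI = 101 + 49/47.80·35.27 ≈ 137.16 ⇒ 137.
SO₂: 602.52 ∈ [489.63, 715.02] ↔ index [101, 150].
101 + (602.52−489.63)·(150−101)/(715.02−489.63) = 101 + 112.89·49/225.39 ≈ 125.54, so AQI = 126.
NO₂: row 354.79–747.08 (AQI 51–100). (100−51)·(656.86−354.79)/(747.08−354.79) + 51 = 49·302.07/392.29 + 51 ≈ 88.73 → 89.
Sub-indices: PM10→205, PM2.5→137, SO₂→126, NO₂→89. Ranked high→low: 205, 137, 126, 89. Second-highest sub-index = 137.

137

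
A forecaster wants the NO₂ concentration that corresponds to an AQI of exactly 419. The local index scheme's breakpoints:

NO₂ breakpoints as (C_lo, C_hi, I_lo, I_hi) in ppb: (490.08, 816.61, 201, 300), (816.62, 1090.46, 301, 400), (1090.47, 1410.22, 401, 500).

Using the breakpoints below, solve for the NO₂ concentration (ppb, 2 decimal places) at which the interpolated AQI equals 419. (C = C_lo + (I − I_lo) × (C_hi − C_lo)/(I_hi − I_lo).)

1148.61

AQI 419 lies in the 401–500 band, which corresponds to 1090.47–1410.22 ppb.
C = 1090.47 + (419−401)×(1410.22−1090.47)/(500−401) = 1090.47 + 18×319.75/99 ≈ 1148.6064 ppb → 1148.61 ppb to 2 dp.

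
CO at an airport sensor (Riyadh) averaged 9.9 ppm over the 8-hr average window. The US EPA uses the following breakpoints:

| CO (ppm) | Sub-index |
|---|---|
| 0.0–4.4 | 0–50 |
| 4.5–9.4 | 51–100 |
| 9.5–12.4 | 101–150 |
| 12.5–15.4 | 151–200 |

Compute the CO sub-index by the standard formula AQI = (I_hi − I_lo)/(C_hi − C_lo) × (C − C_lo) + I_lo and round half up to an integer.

CO: row 9.5–12.4 (AQI 101–150). (150−101)·(9.9−9.5)/(12.4−9.5) + 101 = 49·0.4/2.9 + 101 ≈ 107.76 → 108.

108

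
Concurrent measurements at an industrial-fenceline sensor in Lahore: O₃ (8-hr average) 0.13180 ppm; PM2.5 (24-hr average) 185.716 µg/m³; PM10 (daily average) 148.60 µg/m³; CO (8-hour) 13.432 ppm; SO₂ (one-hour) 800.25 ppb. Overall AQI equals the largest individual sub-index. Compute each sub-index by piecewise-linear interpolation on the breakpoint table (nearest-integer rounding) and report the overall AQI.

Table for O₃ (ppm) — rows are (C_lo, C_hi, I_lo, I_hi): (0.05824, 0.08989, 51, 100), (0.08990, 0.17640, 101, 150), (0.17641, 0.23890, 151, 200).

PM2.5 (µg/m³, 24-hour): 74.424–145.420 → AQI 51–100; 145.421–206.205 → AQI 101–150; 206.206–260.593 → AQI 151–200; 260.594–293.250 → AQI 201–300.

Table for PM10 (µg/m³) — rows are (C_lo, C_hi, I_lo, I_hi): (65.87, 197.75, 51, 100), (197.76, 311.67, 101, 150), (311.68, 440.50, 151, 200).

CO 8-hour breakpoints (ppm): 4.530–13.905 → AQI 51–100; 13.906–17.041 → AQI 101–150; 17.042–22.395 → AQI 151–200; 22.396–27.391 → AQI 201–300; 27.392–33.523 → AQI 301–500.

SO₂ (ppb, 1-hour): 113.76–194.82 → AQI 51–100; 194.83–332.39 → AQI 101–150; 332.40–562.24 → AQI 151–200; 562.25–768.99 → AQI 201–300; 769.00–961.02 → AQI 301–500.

333

O₃ 0.13180: bracket 0.08990–0.17640 → index 101–150; slope 49/0.08650, offset 0.04190.
AQI = 101 + 49/0.08650·0.04190 ≈ 124.74 ⇒ 125.
PM2.5: 185.716 ∈ [145.421, 206.205] ↔ index [101, 150].
101 + (185.716−145.421)·(150−101)/(206.205−145.421) = 101 + 40.295·49/60.784 ≈ 133.48, so AQI = 133.
PM10 148.60: bracket 65.87–197.75 → index 51–100; slope 49/131.88, offset 82.73.
AQI = 51 + 49/131.88·82.73 ≈ 81.74 ⇒ 82.
CO: row 4.530–13.905 (AQI 51–100). (100−51)·(13.432−4.530)/(13.905−4.530) + 51 = 49·8.902/9.375 + 51 ≈ 97.53 → 98.
SO₂ 800.25: bracket 769.00–961.02 → index 301–500; slope 199/192.02, offset 31.25.
AQI = 301 + 199/192.02·31.25 ≈ 333.39 ⇒ 333.
Sub-indices: O₃→125, PM2.5→133, PM10→82, CO→98, SO₂→333. Overall AQI = max = 333; dominant pollutant is SO₂.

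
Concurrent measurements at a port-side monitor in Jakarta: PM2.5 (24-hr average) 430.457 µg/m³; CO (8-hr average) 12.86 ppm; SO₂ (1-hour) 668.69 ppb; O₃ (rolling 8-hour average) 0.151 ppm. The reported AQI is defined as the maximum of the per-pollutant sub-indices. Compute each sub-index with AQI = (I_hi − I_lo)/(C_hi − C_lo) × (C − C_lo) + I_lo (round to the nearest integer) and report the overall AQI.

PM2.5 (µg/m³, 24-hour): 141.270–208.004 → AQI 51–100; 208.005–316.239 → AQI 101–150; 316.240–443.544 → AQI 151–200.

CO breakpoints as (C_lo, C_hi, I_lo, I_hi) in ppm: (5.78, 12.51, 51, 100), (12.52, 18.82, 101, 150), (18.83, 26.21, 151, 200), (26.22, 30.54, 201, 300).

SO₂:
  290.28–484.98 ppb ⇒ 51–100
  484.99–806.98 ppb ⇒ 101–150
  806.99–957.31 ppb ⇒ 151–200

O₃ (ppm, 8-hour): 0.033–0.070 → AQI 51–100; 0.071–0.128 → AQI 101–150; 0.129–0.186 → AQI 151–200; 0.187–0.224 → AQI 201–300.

PM2.5: row 316.240–443.544 (AQI 151–200). (200−151)·(430.457−316.240)/(443.544−316.240) + 151 = 49·114.217/127.304 + 151 ≈ 194.96 → 195.
CO: 12.86 ∈ [12.52, 18.82] ↔ index [101, 150].
101 + (12.86−12.52)·(150−101)/(18.82−12.52) = 101 + 0.34·49/6.30 ≈ 103.64, so AQI = 104.
SO₂: 668.69 ∈ [484.99, 806.98] ↔ index [101, 150].
101 + (668.69−484.99)·(150−101)/(806.98−484.99) = 101 + 183.70·49/321.99 ≈ 128.96, so AQI = 129.
O₃: 0.151 ∈ [0.129, 0.186] ↔ index [151, 200].
151 + (0.151−0.129)·(200−151)/(0.186−0.129) = 151 + 0.022·49/0.057 ≈ 169.91, so AQI = 170.
Sub-indices: PM2.5→195, CO→104, SO₂→129, O₃→170. Overall AQI = max = 195; dominant pollutant is PM2.5.
AQI 195: Unhealthy.

195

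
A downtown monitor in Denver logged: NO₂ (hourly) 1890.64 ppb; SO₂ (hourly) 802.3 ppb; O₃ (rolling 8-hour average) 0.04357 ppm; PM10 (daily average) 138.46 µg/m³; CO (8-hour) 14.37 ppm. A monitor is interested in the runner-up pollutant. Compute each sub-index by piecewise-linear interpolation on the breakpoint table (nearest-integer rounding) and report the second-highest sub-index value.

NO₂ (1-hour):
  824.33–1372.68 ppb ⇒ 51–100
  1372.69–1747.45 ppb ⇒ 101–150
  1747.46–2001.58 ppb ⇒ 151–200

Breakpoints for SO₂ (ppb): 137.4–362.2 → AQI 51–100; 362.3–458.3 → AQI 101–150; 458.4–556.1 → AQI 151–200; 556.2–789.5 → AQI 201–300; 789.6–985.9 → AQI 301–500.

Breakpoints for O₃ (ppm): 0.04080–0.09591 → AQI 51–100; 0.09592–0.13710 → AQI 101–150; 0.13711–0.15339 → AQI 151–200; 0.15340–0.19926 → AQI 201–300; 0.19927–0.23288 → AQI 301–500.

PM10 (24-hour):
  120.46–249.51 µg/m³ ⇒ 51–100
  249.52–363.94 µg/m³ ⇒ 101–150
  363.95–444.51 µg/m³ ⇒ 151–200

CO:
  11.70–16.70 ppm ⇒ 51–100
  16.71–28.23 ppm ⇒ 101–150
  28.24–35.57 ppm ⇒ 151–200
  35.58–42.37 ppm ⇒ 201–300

NO₂: 1890.64 lies in 1747.46–2001.58, so I_lo=151, I_hi=200, C_lo=1747.46, C_hi=2001.58.
(200−151)/(2001.58−1747.46) × (1890.64−1747.46) + 151 = 49/254.12 × 143.18 + 151 ≈ 178.61 → 179.
SO₂: row 789.6–985.9 (AQI 301–500). (500−301)·(802.3−789.6)/(985.9−789.6) + 301 = 199·12.7/196.3 + 301 ≈ 313.87 → 314.
O₃: 0.04357 lies in 0.04080–0.09591, so I_lo=51, I_hi=100, C_lo=0.04080, C_hi=0.09591.
(100−51)/(0.09591−0.04080) × (0.04357−0.04080) + 51 = 49/0.05511 × 0.00277 + 51 ≈ 53.46 → 53.
PM10: 138.46 ∈ [120.46, 249.51] ↔ index [51, 100].
51 + (138.46−120.46)·(100−51)/(249.51−120.46) = 51 + 18.00·49/129.05 ≈ 57.83, so AQI = 58.
CO: 14.37 lies in 11.70–16.70, so I_lo=51, I_hi=100, C_lo=11.70, C_hi=16.70.
(100−51)/(16.70−11.70) × (14.37−11.70) + 51 = 49/5.00 × 2.67 + 51 ≈ 77.17 → 77.
Sub-indices: NO₂→179, SO₂→314, O₃→53, PM10→58, CO→77. Ranked high→low: 314, 179, 77, 58, 53. Second-highest sub-index = 179.

179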